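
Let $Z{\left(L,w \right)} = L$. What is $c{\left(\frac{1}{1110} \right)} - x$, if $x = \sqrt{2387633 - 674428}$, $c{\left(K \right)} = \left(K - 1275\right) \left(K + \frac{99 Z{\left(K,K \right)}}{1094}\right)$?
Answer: $- \frac{1688392057}{1347917400} - \sqrt{1713205} \approx -1310.1$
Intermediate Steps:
$c{\left(K \right)} = \frac{1193 K \left(-1275 + K\right)}{1094}$ ($c{\left(K \right)} = \left(K - 1275\right) \left(K + \frac{99 K}{1094}\right) = \left(-1275 + K\right) \left(K + 99 K \frac{1}{1094}\right) = \left(-1275 + K\right) \left(K + \frac{99 K}{1094}\right) = \left(-1275 + K\right) \frac{1193 K}{1094} = \frac{1193 K \left(-1275 + K\right)}{1094}$)
$x = \sqrt{1713205} \approx 1308.9$
$c{\left(\frac{1}{1110} \right)} - x = \frac{1193 \left(-1275 + \frac{1}{1110}\right)}{1094 \cdot 1110} - \sqrt{1713205} = \frac{1193}{1094} \cdot \frac{1}{1110} \left(-1275 + \frac{1}{1110}\right) - \sqrt{1713205} = \frac{1193}{1094} \cdot \frac{1}{1110} \left(- \frac{1415249}{1110}\right) - \sqrt{1713205} = - \frac{1688392057}{1347917400} - \sqrt{1713205}$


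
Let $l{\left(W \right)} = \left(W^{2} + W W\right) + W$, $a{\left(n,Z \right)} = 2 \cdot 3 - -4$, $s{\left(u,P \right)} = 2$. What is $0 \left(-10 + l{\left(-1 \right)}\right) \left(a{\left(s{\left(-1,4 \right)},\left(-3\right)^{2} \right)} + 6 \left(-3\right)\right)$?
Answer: $0$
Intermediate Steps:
$a{\left(n,Z \right)} = 10$ ($a{\left(n,Z \right)} = 6 + 4 = 10$)
$l{\left(W \right)} = W + 2 W^{2}$ ($l{\left(W \right)} = \left(W^{2} + W^{2}\right) + W = 2 W^{2} + W = W + 2 W^{2}$)
$0 \left(-10 + l{\left(-1 \right)}\right) \left(a{\left(s{\left(-1,4 \right)},\left(-3\right)^{2} \right)} + 6 \left(-3\right)\right) = 0 \left(-10 - \left(1 + 2 \left(-1\right)\right)\right) \left(10 + 6 \left(-3\right)\right) = 0 \left(-10 - \left(1 - 2\right)\right) \left(10 - 18\right) = 0 \left(-10 - -1\right) \left(-8\right) = 0 \left(-10 + 1\right) \left(-8\right) = 0 \left(\left(-9\right) \left(-8\right)\right) = 0 \cdot 72 = 0$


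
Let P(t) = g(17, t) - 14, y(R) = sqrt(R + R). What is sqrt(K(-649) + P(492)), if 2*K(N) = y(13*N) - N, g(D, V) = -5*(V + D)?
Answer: sqrt(-8938 + 2*I*sqrt(16874))/2 ≈ 0.68693 + 47.276*I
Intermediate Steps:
g(D, V) = -5*D - 5*V (g(D, V) = -5*(D + V) = -5*D - 5*V)
y(R) = sqrt(2)*sqrt(R) (y(R) = sqrt(2*R) = sqrt(2)*sqrt(R))
K(N) = -N/2 + sqrt(26)*sqrt(N)/2 (K(N) = (sqrt(2)*sqrt(13*N) - N)/2 = (sqrt(2)*(sqrt(13)*sqrt(N)) - N)/2 = (sqrt(26)*sqrt(N) - N)/2 = (-N + sqrt(26)*sqrt(N))/2 = -N/2 + sqrt(26)*sqrt(N)/2)
P(t) = -99 - 5*t (P(t) = (-5*17 - 5*t) - 14 = (-85 - 5*t) - 14 = -99 - 5*t)
sqrt(K(-649) + P(492)) = sqrt((-1/2*(-649) + sqrt(26)*sqrt(-649)/2) + (-99 - 5*492)) = sqrt((649/2 + sqrt(26)*(I*sqrt(649))/2) + (-99 - 2460)) = sqrt((649/2 + I*sqrt(16874)/2) - 2559) = sqrt(-4469/2 + I*sqrt(16874)/2)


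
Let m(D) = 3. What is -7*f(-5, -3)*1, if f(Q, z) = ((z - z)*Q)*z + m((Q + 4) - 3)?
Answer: -21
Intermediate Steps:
f(Q, z) = 3 (f(Q, z) = ((z - z)*Q)*z + 3 = (0*Q)*z + 3 = 0*z + 3 = 0 + 3 = 3)
-7*f(-5, -3)*1 = -7*3*1 = -21*1 = -21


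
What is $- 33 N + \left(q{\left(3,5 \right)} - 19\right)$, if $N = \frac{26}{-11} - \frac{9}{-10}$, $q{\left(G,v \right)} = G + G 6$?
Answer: $\frac{503}{10} \approx 50.3$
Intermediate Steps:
$q{\left(G,v \right)} = 7 G$ ($q{\left(G,v \right)} = G + 6 G = 7 G$)
$N = - \frac{161}{110}$ ($N = 26 \left(- \frac{1}{11}\right) - - \frac{9}{10} = - \frac{26}{11} + \frac{9}{10} = - \frac{161}{110} \approx -1.4636$)
$- 33 N + \left(q{\left(3,5 \right)} - 19\right) = \left(-33\right) \left(- \frac{161}{110}\right) + \left(7 \cdot 3 - 19\right) = \frac{483}{10} + \left(21 - 19\right) = \frac{483}{10} + 2 = \frac{503}{10}$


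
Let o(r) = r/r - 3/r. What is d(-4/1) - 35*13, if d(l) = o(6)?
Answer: -909/2 ≈ -454.50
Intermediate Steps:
o(r) = 1 - 3/r
d(l) = ½ (d(l) = (-3 + 6)/6 = (⅙)*3 = ½)
d(-4/1) - 35*13 = ½ - 35*13 = ½ - 455 = -909/2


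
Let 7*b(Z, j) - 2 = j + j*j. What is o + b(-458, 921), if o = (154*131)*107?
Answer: 15959490/7 ≈ 2.2799e+6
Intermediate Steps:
b(Z, j) = 2/7 + j/7 + j²/7 (b(Z, j) = 2/7 + (j + j*j)/7 = 2/7 + (j + j²)/7 = 2/7 + (j/7 + j²/7) = 2/7 + j/7 + j²/7)
o = 2158618 (o = 20174*107 = 2158618)
o + b(-458, 921) = 2158618 + (2/7 + (⅐)*921 + (⅐)*921²) = 2158618 + (2/7 + 921/7 + (⅐)*848241) = 2158618 + (2/7 + 921/7 + 848241/7) = 2158618 + 849164/7 = 15959490/7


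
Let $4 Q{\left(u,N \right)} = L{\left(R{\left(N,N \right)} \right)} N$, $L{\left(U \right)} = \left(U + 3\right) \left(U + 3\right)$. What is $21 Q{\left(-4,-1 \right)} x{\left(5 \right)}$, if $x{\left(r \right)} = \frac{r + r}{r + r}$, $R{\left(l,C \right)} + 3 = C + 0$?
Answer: $- \frac{21}{4} \approx -5.25$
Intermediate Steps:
$R{\left(l,C \right)} = -3 + C$ ($R{\left(l,C \right)} = -3 + \left(C + 0\right) = -3 + C$)
$x{\left(r \right)} = 1$ ($x{\left(r \right)} = \frac{2 r}{2 r} = 2 r \frac{1}{2 r} = 1$)
$L{\left(U \right)} = \left(3 + U\right)^{2}$ ($L{\left(U \right)} = \left(3 + U\right) \left(3 + U\right) = \left(3 + U\right)^{2}$)
$Q{\left(u,N \right)} = \frac{N^{3}}{4}$ ($Q{\left(u,N \right)} = \frac{\left(3 + \left(-3 + N\right)\right)^{2} N}{4} = \frac{N^{2} N}{4} = \frac{N^{3}}{4}$)
$21 Q{\left(-4,-1 \right)} x{\left(5 \right)} = 21 \frac{\left(-1\right)^{3}}{4} \cdot 1 = 21 \cdot \frac{1}{4} \left(-1\right) 1 = 21 \left(- \frac{1}{4}\right) 1 = \left(- \frac{21}{4}\right) 1 = - \frac{21}{4}$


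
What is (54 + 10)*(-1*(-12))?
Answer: 768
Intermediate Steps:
(54 + 10)*(-1*(-12)) = 64*12 = 768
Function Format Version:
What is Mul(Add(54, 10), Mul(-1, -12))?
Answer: 768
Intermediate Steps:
Mul(Add(54, 10), Mul(-1, -12)) = Mul(64, 12) = 768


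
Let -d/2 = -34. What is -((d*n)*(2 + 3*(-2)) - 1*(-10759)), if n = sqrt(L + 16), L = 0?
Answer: -9671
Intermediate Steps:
d = 68 (d = -2*(-34) = 68)
n = 4 (n = sqrt(0 + 16) = sqrt(16) = 4)
-((d*n)*(2 + 3*(-2)) - 1*(-10759)) = -((68*4)*(2 + 3*(-2)) - 1*(-10759)) = -(272*(2 - 6) + 10759) = -(272*(-4) + 10759) = -(-1088 + 10759) = -1*9671 = -9671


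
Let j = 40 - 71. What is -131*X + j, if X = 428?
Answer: -56099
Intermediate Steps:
j = -31
-131*X + j = -131*428 - 31 = -56068 - 31 = -56099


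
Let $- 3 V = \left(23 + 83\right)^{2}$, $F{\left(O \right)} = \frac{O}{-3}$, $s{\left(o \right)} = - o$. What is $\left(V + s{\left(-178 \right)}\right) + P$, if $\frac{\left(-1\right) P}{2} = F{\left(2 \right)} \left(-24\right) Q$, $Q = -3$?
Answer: $- \frac{10414}{3} \approx -3471.3$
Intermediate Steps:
$F{\left(O \right)} = - \frac{O}{3}$ ($F{\left(O \right)} = O \left(- \frac{1}{3}\right) = - \frac{O}{3}$)
$V = - \frac{11236}{3}$ ($V = - \frac{\left(23 + 83\right)^{2}}{3} = - \frac{106^{2}}{3} = \left(- \frac{1}{3}\right) 11236 = - \frac{11236}{3} \approx -3745.3$)
$P = 96$ ($P = - 2 \left(- \frac{1}{3}\right) 2 \left(-24\right) \left(-3\right) = - 2 \left(- \frac{2}{3}\right) \left(-24\right) \left(-3\right) = - 2 \cdot 16 \left(-3\right) = \left(-2\right) \left(-48\right) = 96$)
$\left(V + s{\left(-178 \right)}\right) + P = \left(- \frac{11236}{3} - -178\right) + 96 = \left(- \frac{11236}{3} + 178\right) + 96 = - \frac{10702}{3} + 96 = - \frac{10414}{3}$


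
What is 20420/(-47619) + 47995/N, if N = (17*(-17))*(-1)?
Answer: 2279572525/13761891 ≈ 165.64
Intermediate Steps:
N = 289 (N = -289*(-1) = 289)
20420/(-47619) + 47995/N = 20420/(-47619) + 47995/289 = 20420*(-1/47619) + 47995*(1/289) = -20420/47619 + 47995/289 = 2279572525/13761891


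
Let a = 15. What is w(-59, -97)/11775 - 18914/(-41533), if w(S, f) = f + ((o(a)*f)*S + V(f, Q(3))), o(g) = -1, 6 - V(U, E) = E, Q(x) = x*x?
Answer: -6378103/163017025 ≈ -0.039125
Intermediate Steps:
Q(x) = x**2
V(U, E) = 6 - E
w(S, f) = -3 + f - S*f (w(S, f) = f + ((-f)*S + (6 - 1*3**2)) = f + (-S*f + (6 - 1*9)) = f + (-S*f + (6 - 9)) = f + (-S*f - 3) = f + (-3 - S*f) = -3 + f - S*f)
w(-59, -97)/11775 - 18914/(-41533) = (-3 - 97 - 1*(-59)*(-97))/11775 - 18914/(-41533) = (-3 - 97 - 5723)*(1/11775) - 18914*(-1/41533) = -5823*1/11775 + 18914/41533 = -1941/3925 + 18914/41533 = -6378103/163017025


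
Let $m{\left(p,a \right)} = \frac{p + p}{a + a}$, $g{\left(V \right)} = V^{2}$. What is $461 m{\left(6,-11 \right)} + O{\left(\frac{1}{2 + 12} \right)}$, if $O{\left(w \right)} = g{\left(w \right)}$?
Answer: $- \frac{542125}{2156} \approx -251.45$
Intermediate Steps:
$m{\left(p,a \right)} = \frac{p}{a}$ ($m{\left(p,a \right)} = \frac{2 p}{2 a} = 2 p \frac{1}{2 a} = \frac{p}{a}$)
$O{\left(w \right)} = w^{2}$
$461 m{\left(6,-11 \right)} + O{\left(\frac{1}{2 + 12} \right)} = 461 \frac{6}{-11} + \left(\frac{1}{2 + 12}\right)^{2} = 461 \cdot 6 \left(- \frac{1}{11}\right) + \left(\frac{1}{14}\right)^{2} = 461 \left(- \frac{6}{11}\right) + \left(\frac{1}{14}\right)^{2} = - \frac{2766}{11} + \frac{1}{196} = - \frac{542125}{2156}$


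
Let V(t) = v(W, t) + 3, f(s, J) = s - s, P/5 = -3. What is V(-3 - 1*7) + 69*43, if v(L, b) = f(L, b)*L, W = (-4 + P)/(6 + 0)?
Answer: 2970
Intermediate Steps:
P = -15 (P = 5*(-3) = -15)
f(s, J) = 0
W = -19/6 (W = (-4 - 15)/(6 + 0) = -19/6 ≈ -3.1667)
v(L, b) = 0 (v(L, b) = 0*L = 0)
V(t) = 3 (V(t) = 0 + 3 = 3)
V(-3 - 1*7) + 69*43 = 3 + 69*43 = 3 + 2967 = 2970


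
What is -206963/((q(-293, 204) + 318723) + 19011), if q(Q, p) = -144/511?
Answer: -105758093/172581930 ≈ -0.61280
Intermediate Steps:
q(Q, p) = -144/511 (q(Q, p) = -144*1/511 = -144/511)
-206963/((q(-293, 204) + 318723) + 19011) = -206963/((-144/511 + 318723) + 19011) = -206963/(162867309/511 + 19011) = -206963/172581930/511 = -206963*511/172581930 = -105758093/172581930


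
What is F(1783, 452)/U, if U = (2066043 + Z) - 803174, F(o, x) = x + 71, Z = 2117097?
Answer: 523/3379966 ≈ 0.00015474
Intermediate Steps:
F(o, x) = 71 + x
U = 3379966 (U = (2066043 + 2117097) - 803174 = 4183140 - 803174 = 3379966)
F(1783, 452)/U = (71 + 452)/3379966 = 523*(1/3379966) = 523/3379966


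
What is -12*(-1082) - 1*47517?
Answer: -34533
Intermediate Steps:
-12*(-1082) - 1*47517 = 12984 - 47517 = -34533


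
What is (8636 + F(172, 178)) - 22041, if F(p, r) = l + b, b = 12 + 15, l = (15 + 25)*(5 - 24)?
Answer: -14138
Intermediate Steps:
l = -760 (l = 40*(-19) = -760)
b = 27
F(p, r) = -733 (F(p, r) = -760 + 27 = -733)
(8636 + F(172, 178)) - 22041 = (8636 - 733) - 22041 = 7903 - 22041 = -14138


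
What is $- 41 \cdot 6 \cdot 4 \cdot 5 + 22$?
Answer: $-4898$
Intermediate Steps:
$- 41 \cdot 6 \cdot 4 \cdot 5 + 22 = - 41 \cdot 24 \cdot 5 + 22 = \left(-41\right) 120 + 22 = -4920 + 22 = -4898$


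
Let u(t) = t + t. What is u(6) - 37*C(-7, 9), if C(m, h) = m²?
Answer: -1801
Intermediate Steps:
u(t) = 2*t
u(6) - 37*C(-7, 9) = 2*6 - 37*(-7)² = 12 - 37*49 = 12 - 1813 = -1801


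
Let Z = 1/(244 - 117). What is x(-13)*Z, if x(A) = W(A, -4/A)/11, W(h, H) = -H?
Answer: -4/18161 ≈ -0.00022025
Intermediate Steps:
Z = 1/127 ≈ 0.0078740
x(A) = 4/(11*A) (x(A) = -(-4)/A/11 = (4/A)*(1/11) = 4/(11*A))
x(-13)*Z = ((4/11)/(-13))*(1/127) = ((4/11)*(-1/13))*(1/127) = -4/143*1/127 = -4/18161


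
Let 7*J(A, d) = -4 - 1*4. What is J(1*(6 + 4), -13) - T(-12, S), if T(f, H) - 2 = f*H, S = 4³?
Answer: 5354/7 ≈ 764.86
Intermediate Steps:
J(A, d) = -8/7 (J(A, d) = (-4 - 1*4)/7 = (-4 - 4)/7 = (⅐)*(-8) = -8/7)
S = 64
T(f, H) = 2 + H*f (T(f, H) = 2 + f*H = 2 + H*f)
J(1*(6 + 4), -13) - T(-12, S) = -8/7 - (2 + 64*(-12)) = -8/7 - (2 - 768) = -8/7 - 1*(-766) = -8/7 + 766 = 5354/7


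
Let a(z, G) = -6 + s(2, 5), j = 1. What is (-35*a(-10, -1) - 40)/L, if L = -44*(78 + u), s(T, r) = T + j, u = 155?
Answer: -65/10252 ≈ -0.0063402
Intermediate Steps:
s(T, r) = 1 + T (s(T, r) = T + 1 = 1 + T)
L = -10252 (L = -44*(78 + 155) = -44*233 = -10252)
a(z, G) = -3 (a(z, G) = -6 + (1 + 2) = -6 + 3 = -3)
(-35*a(-10, -1) - 40)/L = (-35*(-3) - 40)/(-10252) = (105 - 40)*(-1/10252) = 65*(-1/10252) = -65/10252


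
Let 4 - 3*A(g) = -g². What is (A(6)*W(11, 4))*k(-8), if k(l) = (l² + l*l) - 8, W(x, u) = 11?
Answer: 17600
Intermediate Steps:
A(g) = 4/3 + g²/3 (A(g) = 4/3 - (-1)*g²/3 = 4/3 + g²/3)
k(l) = -8 + 2*l² (k(l) = (l² + l²) - 8 = 2*l² - 8 = -8 + 2*l²)
(A(6)*W(11, 4))*k(-8) = ((4/3 + (⅓)*6²)*11)*(-8 + 2*(-8)²) = ((4/3 + (⅓)*36)*11)*(-8 + 2*64) = ((4/3 + 12)*11)*(-8 + 128) = ((40/3)*11)*120 = (440/3)*120 = 17600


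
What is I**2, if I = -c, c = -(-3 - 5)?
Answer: 64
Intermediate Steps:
c = 8 (c = -1*(-8) = 8)
I = -8 (I = -1*8 = -8)
I**2 = (-8)**2 = 64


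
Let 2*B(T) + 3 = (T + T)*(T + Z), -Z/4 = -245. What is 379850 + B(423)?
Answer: 1946635/2 ≈ 9.7332e+5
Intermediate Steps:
Z = 980 (Z = -4*(-245) = 980)
B(T) = -3/2 + T*(980 + T) (B(T) = -3/2 + ((T + T)*(T + 980))/2 = -3/2 + ((2*T)*(980 + T))/2 = -3/2 + (2*T*(980 + T))/2 = -3/2 + T*(980 + T))
379850 + B(423) = 379850 + (-3/2 + 423**2 + 980*423) = 379850 + (-3/2 + 178929 + 414540) = 379850 + 1186935/2 = 1946635/2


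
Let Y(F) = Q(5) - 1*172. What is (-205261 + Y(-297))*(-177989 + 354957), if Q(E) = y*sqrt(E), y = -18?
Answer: -36355067144 - 3185424*sqrt(5) ≈ -3.6362e+10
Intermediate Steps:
Q(E) = -18*sqrt(E)
Y(F) = -172 - 18*sqrt(5) (Y(F) = -18*sqrt(5) - 1*172 = -18*sqrt(5) - 172 = -172 - 18*sqrt(5))
(-205261 + Y(-297))*(-177989 + 354957) = (-205261 + (-172 - 18*sqrt(5)))*(-177989 + 354957) = (-205433 - 18*sqrt(5))*176968 = -36355067144 - 3185424*sqrt(5)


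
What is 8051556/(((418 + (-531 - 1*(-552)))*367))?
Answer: 8051556/161113 ≈ 49.975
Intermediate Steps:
8051556/(((418 + (-531 - 1*(-552)))*367)) = 8051556/(((418 + (-531 + 552))*367)) = 8051556/(((418 + 21)*367)) = 8051556/((439*367)) = 8051556/161113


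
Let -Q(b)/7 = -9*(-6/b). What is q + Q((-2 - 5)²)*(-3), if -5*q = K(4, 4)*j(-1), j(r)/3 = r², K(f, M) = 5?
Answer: 141/7 ≈ 20.143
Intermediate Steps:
j(r) = 3*r²
q = -3 (q = -3*(-1)² = -3 ≈ -3.0000)
Q(b) = -378/b (Q(b) = -(-63)/(b/(-6)) = -(-63)/(b*(-⅙)) = -(-63)/((-b/6)) = -(-63)*(-6/b) = -378/b)
q + Q((-2 - 5)²)*(-3) = -3 - 378/(-2 - 5)²*(-3) = -3 - 378/((-7)²)*(-3) = -3 - 378/49*(-3) = -3 - 378*1/49*(-3) = -3 - 54/7*(-3) = -3 + 162/7 = 141/7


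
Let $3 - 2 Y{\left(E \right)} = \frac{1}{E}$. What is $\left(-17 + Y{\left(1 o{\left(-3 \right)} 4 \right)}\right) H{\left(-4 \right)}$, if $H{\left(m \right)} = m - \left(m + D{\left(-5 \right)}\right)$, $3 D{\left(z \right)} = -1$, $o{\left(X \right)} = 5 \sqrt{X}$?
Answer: $- \frac{31}{6} + \frac{i \sqrt{3}}{360} \approx -5.1667 + 0.0048112 i$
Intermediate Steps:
$D{\left(z \right)} = - \frac{1}{3}$ ($D{\left(z \right)} = \frac{1}{3} \left(-1\right) = - \frac{1}{3}$)
$Y{\left(E \right)} = \frac{3}{2} - \frac{1}{2 E}$
$H{\left(m \right)} = \frac{1}{3}$ ($H{\left(m \right)} = m - \left(m - \frac{1}{3}\right) = m - \left(- \frac{1}{3} + m\right) = \frac{1}{3}$)
$\left(-17 + Y{\left(1 o{\left(-3 \right)} 4 \right)}\right) H{\left(-4 \right)} = \left(-17 + \frac{-1 + 3 \cdot 1 \cdot 5 \sqrt{-3} \cdot 4}{2 \cdot 1 \cdot 5 \sqrt{-3} \cdot 4}\right) \frac{1}{3} = \left(-17 + \frac{-1 + 3 \cdot 1 \cdot 5 i \sqrt{3} \cdot 4}{2 \cdot 1 \cdot 5 i \sqrt{3} \cdot 4}\right) \frac{1}{3} = \left(-17 + \frac{-1 + 3 \cdot 5 i \sqrt{3} \cdot 4}{2 \cdot 5 i \sqrt{3} \cdot 4}\right) \frac{1}{3} = \left(-17 + \frac{-1 + 3 \cdot 20 i \sqrt{3}}{2 \cdot 20 i \sqrt{3}}\right) \frac{1}{3} = \left(-17 + \frac{- \frac{i \sqrt{3}}{60} \left(-1 + 60 i \sqrt{3}\right)}{2}\right) \frac{1}{3} = \left(-17 - \frac{i \sqrt{3} \left(-1 + 60 i \sqrt{3}\right)}{120}\right) \frac{1}{3} = - \frac{17}{3} - \frac{i \sqrt{3} \left(-1 + 60 i \sqrt{3}\right)}{360}$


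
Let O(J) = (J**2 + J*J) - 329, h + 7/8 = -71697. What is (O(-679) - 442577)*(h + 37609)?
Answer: -16334570767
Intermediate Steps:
h = -573583/8 (h = -7/8 - 71697 = -573583/8 ≈ -71698.)
O(J) = -329 + 2*J**2 (O(J) = (J**2 + J**2) - 329 = 2*J**2 - 329 = -329 + 2*J**2)
(O(-679) - 442577)*(h + 37609) = ((-329 + 2*(-679)**2) - 442577)*(-573583/8 + 37609) = ((-329 + 2*461041) - 442577)*(-272711/8) = ((-329 + 922082) - 442577)*(-272711/8) = (921753 - 442577)*(-272711/8) = 479176*(-272711/8) = -16334570767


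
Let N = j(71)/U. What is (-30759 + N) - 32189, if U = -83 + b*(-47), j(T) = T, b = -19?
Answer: -50987809/810 ≈ -62948.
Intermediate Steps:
U = 810 (U = -83 - 19*(-47) = -83 + 893 = 810)
N = 71/810 ≈ 0.087654
(-30759 + N) - 32189 = (-30759 + 71/810) - 32189 = -24914719/810 - 32189 = -50987809/810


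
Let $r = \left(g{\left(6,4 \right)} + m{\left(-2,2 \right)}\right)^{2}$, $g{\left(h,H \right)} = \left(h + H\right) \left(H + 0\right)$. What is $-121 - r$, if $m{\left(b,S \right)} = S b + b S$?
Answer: $-1145$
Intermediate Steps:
$m{\left(b,S \right)} = 2 S b$ ($m{\left(b,S \right)} = S b + S b = 2 S b$)
$g{\left(h,H \right)} = H \left(H + h\right)$ ($g{\left(h,H \right)} = \left(H + h\right) H = H \left(H + h\right)$)
$r = 1024$ ($r = \left(4 \left(4 + 6\right) + 2 \cdot 2 \left(-2\right)\right)^{2} = \left(4 \cdot 10 - 8\right)^{2} = \left(40 - 8\right)^{2} = 32^{2} = 1024$)
$-121 - r = -121 - 1024 = -1145$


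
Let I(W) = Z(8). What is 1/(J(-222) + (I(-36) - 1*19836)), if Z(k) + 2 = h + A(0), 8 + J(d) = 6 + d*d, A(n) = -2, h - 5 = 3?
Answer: 1/29450 ≈ 3.3956e-5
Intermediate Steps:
h = 8 (h = 5 + 3 = 8)
J(d) = -2 + d**2 (J(d) = -8 + (6 + d*d) = -8 + (6 + d**2) = -2 + d**2)
Z(k) = 4 (Z(k) = -2 + (8 - 2) = -2 + 6 = 4)
I(W) = 4
1/(J(-222) + (I(-36) - 1*19836)) = 1/((-2 + (-222)**2) + (4 - 1*19836)) = 1/((-2 + 49284) + (4 - 19836)) = 1/(49282 - 19832) = 1/29450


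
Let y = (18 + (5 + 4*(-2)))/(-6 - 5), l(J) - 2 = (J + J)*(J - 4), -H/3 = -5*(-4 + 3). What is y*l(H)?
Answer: -780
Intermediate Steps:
H = -15 (H = -(-15)*(-4 + 3) = -(-15)*(-1) = -3*5 = -15)
l(J) = 2 + 2*J*(-4 + J) (l(J) = 2 + (J + J)*(J - 4) = 2 + (2*J)*(-4 + J) = 2 + 2*J*(-4 + J))
y = -15/11 (y = (18 + (5 - 8))/(-11) = (18 - 3)*(-1/11) = 15*(-1/11) = -15/11 ≈ -1.3636)
y*l(H) = -15*(2 - 8*(-15) + 2*(-15)**2)/11 = -15*(2 + 120 + 2*225)/11 = -15*(2 + 120 + 450)/11 = -15/11*572 = -780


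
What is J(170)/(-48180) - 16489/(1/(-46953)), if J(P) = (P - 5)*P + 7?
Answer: 37301342231003/48180 ≈ 7.7421e+8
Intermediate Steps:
J(P) = 7 + P*(-5 + P) (J(P) = (-5 + P)*P + 7 = P*(-5 + P) + 7 = 7 + P*(-5 + P))
J(170)/(-48180) - 16489/(1/(-46953)) = (7 + 170² - 5*170)/(-48180) - 16489/(1/(-46953)) = (7 + 28900 - 850)*(-1/48180) - 16489/(-1/46953) = 28057*(-1/48180) - 16489*(-46953) = -28057/48180 + 774208017 = 37301342231003/48180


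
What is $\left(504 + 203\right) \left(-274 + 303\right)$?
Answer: $20503$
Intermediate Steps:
$\left(504 + 203\right) \left(-274 + 303\right) = 707 \cdot 29 = 20503$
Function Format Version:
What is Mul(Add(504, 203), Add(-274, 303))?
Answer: 20503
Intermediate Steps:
Mul(Add(504, 203), Add(-274, 303)) = Mul(707, 29) = 20503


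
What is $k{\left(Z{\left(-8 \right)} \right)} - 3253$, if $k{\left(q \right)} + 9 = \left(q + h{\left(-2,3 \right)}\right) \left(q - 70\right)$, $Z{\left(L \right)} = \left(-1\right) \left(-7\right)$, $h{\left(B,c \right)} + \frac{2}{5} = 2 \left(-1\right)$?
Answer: $- \frac{17759}{5} \approx -3551.8$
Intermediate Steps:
$h{\left(B,c \right)} = - \frac{12}{5}$ ($h{\left(B,c \right)} = - \frac{2}{5} + 2 \left(-1\right) = - \frac{2}{5} - 2 = - \frac{12}{5}$)
$Z{\left(L \right)} = 7$
$k{\left(q \right)} = -9 + \left(-70 + q\right) \left(- \frac{12}{5} + q\right)$ ($k{\left(q \right)} = -9 + \left(q - \frac{12}{5}\right) \left(q - 70\right) = -9 + \left(- \frac{12}{5} + q\right) \left(-70 + q\right) = -9 + \left(-70 + q\right) \left(- \frac{12}{5} + q\right)$)
$k{\left(Z{\left(-8 \right)} \right)} - 3253 = \left(159 + 7^{2} - \frac{2534}{5}\right) - 3253 = \left(159 + 49 - \frac{2534}{5}\right) - 3253 = - \frac{1494}{5} - 3253 = - \frac{17759}{5}$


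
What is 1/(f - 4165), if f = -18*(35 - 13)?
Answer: -1/4561 ≈ -0.00021925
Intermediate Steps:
f = -396 (f = -18*22 = -396)
1/(f - 4165) = 1/(-396 - 4165) = 1/(-4561) = -1/4561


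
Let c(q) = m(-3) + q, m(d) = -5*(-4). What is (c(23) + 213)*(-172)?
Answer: -44032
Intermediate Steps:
m(d) = 20
c(q) = 20 + q
(c(23) + 213)*(-172) = ((20 + 23) + 213)*(-172) = (43 + 213)*(-172) = 256*(-172) = -44032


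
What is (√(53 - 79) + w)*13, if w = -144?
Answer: -1872 + 13*I*√26 ≈ -1872.0 + 66.287*I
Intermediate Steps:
(√(53 - 79) + w)*13 = (√(53 - 79) - 144)*13 = (√(-26) - 144)*13 = (I*√26 - 144)*13 = (-144 + I*√26)*13 = -1872 + 13*I*√26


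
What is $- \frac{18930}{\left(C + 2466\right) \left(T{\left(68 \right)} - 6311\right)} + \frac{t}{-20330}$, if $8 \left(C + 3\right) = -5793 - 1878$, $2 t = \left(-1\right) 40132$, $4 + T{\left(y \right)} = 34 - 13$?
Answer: $\frac{126899280961}{128308901805} \approx 0.98901$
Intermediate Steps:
$T{\left(y \right)} = 17$ ($T{\left(y \right)} = -4 + \left(34 - 13\right) = -4 + 21 = 17$)
$t = -20066$ ($t = \frac{\left(-1\right) 40132}{2} = \frac{1}{2} \left(-40132\right) = -20066$)
$C = - \frac{7695}{8}$ ($C = -3 + \frac{-5793 - 1878}{8} = -3 + \frac{1}{8} \left(-7671\right) = -3 - \frac{7671}{8} = - \frac{7695}{8} \approx -961.88$)
$- \frac{18930}{\left(C + 2466\right) \left(T{\left(68 \right)} - 6311\right)} + \frac{t}{-20330} = - \frac{18930}{\left(- \frac{7695}{8} + 2466\right) \left(17 - 6311\right)} - \frac{20066}{-20330} = - \frac{18930}{\frac{12033}{8} \left(-6294\right)} - - \frac{10033}{10165} = - \frac{18930}{- \frac{37867851}{4}} + \frac{10033}{10165} = \left(-18930\right) \left(- \frac{4}{37867851}\right) + \frac{10033}{10165} = \frac{25240}{12622617} + \frac{10033}{10165} = \frac{126899280961}{128308901805}$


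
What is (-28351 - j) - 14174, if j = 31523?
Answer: -74048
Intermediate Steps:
(-28351 - j) - 14174 = (-28351 - 1*31523) - 14174 = (-28351 - 31523) - 14174 = -59874 - 14174 = -74048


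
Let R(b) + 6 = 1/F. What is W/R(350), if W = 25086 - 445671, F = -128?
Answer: 53834880/769 ≈ 70006.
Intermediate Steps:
R(b) = -769/128 (R(b) = -6 + 1/(-128) = -6 - 1/128 = -769/128)
W = -420585
W/R(350) = -420585/(-769/128) = -420585*(-128/769) = 53834880/769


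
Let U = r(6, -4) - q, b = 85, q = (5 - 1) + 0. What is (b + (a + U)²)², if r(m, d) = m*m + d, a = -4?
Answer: 436921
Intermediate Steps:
r(m, d) = d + m² (r(m, d) = m² + d = d + m²)
q = 4 (q = 4 + 0 = 4)
U = 28 (U = (-4 + 6²) - 1*4 = (-4 + 36) - 4 = 32 - 4 = 28)
(b + (a + U)²)² = (85 + (-4 + 28)²)² = (85 + 24²)² = (85 + 576)² = 661² = 436921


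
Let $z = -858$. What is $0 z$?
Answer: $0$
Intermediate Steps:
$0 z = 0 \left(-858\right) = 0$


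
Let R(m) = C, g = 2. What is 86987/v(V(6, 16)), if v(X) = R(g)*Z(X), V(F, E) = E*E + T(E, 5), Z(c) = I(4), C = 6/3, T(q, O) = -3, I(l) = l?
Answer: 86987/8 ≈ 10873.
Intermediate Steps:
C = 2 (C = 6*(1/3) = 2)
Z(c) = 4
R(m) = 2
V(F, E) = -3 + E**2 (V(F, E) = E*E - 3 = E**2 - 3 = -3 + E**2)
v(X) = 8 (v(X) = 2*4 = 8)
86987/v(V(6, 16)) = 86987/8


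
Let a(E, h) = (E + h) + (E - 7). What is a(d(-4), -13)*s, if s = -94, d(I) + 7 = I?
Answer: 3948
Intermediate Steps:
d(I) = -7 + I
a(E, h) = -7 + h + 2*E (a(E, h) = (E + h) + (-7 + E) = -7 + h + 2*E)
a(d(-4), -13)*s = (-7 - 13 + 2*(-7 - 4))*(-94) = (-7 - 13 + 2*(-11))*(-94) = (-7 - 13 - 22)*(-94) = -42*(-94) = 3948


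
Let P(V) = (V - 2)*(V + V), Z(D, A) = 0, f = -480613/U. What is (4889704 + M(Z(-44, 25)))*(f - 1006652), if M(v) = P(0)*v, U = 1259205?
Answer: -6198099368828137192/1259205 ≈ -4.9222e+12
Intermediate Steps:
f = -480613/1259205 ≈ -0.38168
P(V) = 2*V*(-2 + V) (P(V) = (-2 + V)*(2*V) = 2*V*(-2 + V))
M(v) = 0 (M(v) = (2*0*(-2 + 0))*v = (2*0*(-2))*v = 0*v = 0)
(4889704 + M(Z(-44, 25)))*(f - 1006652) = (4889704 + 0)*(-480613/1259205 - 1006652) = 4889704*(-1267581712273/1259205) = -6198099368828137192/1259205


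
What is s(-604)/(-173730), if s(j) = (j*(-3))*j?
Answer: 182408/28955 ≈ 6.2997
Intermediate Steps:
s(j) = -3*j² (s(j) = (-3*j)*j = -3*j²)
s(-604)/(-173730) = -3*(-604)²/(-173730) = -3*364816*(-1/173730) = -1094448*(-1/173730) = 182408/28955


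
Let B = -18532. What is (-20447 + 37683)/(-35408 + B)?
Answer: -139/435 ≈ -0.31954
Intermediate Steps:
(-20447 + 37683)/(-35408 + B) = (-20447 + 37683)/(-35408 - 18532) = 17236/(-53940) = 17236*(-1/53940) = -139/435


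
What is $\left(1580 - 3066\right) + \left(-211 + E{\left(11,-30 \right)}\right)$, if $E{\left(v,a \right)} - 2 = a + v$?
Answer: $-1714$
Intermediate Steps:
$E{\left(v,a \right)} = 2 + a + v$ ($E{\left(v,a \right)} = 2 + \left(a + v\right) = 2 + a + v$)
$\left(1580 - 3066\right) + \left(-211 + E{\left(11,-30 \right)}\right) = \left(1580 - 3066\right) + \left(-211 + \left(2 - 30 + 11\right)\right) = -1486 - 228 = -1714$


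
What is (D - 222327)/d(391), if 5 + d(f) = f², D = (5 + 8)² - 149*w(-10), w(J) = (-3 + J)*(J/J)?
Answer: -220221/152876 ≈ -1.4405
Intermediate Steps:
w(J) = -3 + J (w(J) = (-3 + J)*1 = -3 + J)
D = 2106 (D = (5 + 8)² - 149*(-3 - 10) = 13² - 149*(-13) = 169 + 1937 = 2106)
d(f) = -5 + f²
(D - 222327)/d(391) = (2106 - 222327)/(-5 + 391²) = -220221/(-5 + 152881) = -220221/152876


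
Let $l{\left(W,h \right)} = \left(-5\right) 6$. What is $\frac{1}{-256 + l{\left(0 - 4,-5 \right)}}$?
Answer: $- \frac{1}{286} \approx -0.0034965$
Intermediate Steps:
$l{\left(W,h \right)} = -30$
$\frac{1}{-256 + l{\left(0 - 4,-5 \right)}} = \frac{1}{-256 - 30} = \frac{1}{-286} = - \frac{1}{286}$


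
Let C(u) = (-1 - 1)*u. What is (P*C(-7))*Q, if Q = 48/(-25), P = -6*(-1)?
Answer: -4032/25 ≈ -161.28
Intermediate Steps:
P = 6 (P = -2*(-3) = 6)
Q = -48/25 (Q = 48*(-1/25) = -48/25 ≈ -1.9200)
C(u) = -2*u
(P*C(-7))*Q = (6*(-2*(-7)))*(-48/25) = (6*14)*(-48/25) = 84*(-48/25) = -4032/25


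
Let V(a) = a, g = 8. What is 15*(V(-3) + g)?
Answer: 75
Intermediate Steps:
15*(V(-3) + g) = 15*(-3 + 8) = 15*5 = 75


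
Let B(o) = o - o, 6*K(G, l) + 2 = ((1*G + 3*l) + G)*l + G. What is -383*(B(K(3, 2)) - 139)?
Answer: 53237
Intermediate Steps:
K(G, l) = -1/3 + G/6 + l*(2*G + 3*l)/6 (K(G, l) = -1/3 + (((1*G + 3*l) + G)*l + G)/6 = -1/3 + (((G + 3*l) + G)*l + G)/6 = -1/3 + ((2*G + 3*l)*l + G)/6 = -1/3 + (l*(2*G + 3*l) + G)/6 = -1/3 + (G + l*(2*G + 3*l))/6 = -1/3 + (G/6 + l*(2*G + 3*l)/6) = -1/3 + G/6 + l*(2*G + 3*l)/6)
B(o) = 0
-383*(B(K(3, 2)) - 139) = -383*(0 - 139) = -383*(-139) = 53237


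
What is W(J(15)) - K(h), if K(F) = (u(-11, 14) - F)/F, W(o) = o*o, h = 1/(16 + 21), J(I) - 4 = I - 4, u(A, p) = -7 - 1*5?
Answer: 670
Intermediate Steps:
u(A, p) = -12 (u(A, p) = -7 - 5 = -12)
J(I) = I (J(I) = 4 + (I - 4) = 4 + (-4 + I) = I)
h = 1/37 ≈ 0.027027
W(o) = o²
K(F) = (-12 - F)/F
W(J(15)) - K(h) = 15² - (-12 - 1*1/37)/1/37 = 225 - 37*(-12 - 1/37) = 225 - 37*(-445)/37 = 225 - 1*(-445) = 225 + 445 = 670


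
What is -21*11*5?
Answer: -1155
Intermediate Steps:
-21*11*5 = -231*5 = -1155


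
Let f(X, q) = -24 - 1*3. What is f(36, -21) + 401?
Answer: 374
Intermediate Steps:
f(X, q) = -27 (f(X, q) = -24 - 3 = -27)
f(36, -21) + 401 = -27 + 401 = 374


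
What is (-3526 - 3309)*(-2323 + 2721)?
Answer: -2720330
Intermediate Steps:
(-3526 - 3309)*(-2323 + 2721) = -6835*398 = -2720330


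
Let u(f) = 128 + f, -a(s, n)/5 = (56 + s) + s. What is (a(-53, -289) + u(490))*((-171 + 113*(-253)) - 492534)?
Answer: -452483192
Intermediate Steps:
a(s, n) = -280 - 10*s (a(s, n) = -5*((56 + s) + s) = -5*(56 + 2*s) = -280 - 10*s)
(a(-53, -289) + u(490))*((-171 + 113*(-253)) - 492534) = ((-280 - 10*(-53)) + (128 + 490))*((-171 + 113*(-253)) - 492534) = ((-280 + 530) + 618)*((-171 - 28589) - 492534) = (250 + 618)*(-28760 - 492534) = 868*(-521294) = -452483192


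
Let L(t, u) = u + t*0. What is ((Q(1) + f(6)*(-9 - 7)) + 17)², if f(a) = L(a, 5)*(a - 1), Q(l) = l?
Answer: 145924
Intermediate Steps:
L(t, u) = u (L(t, u) = u + 0 = u)
f(a) = -5 + 5*a (f(a) = 5*(a - 1) = 5*(-1 + a) = -5 + 5*a)
((Q(1) + f(6)*(-9 - 7)) + 17)² = ((1 + (-5 + 5*6)*(-9 - 7)) + 17)² = ((1 + (-5 + 30)*(-16)) + 17)² = ((1 + 25*(-16)) + 17)² = ((1 - 400) + 17)² = (-399 + 17)² = (-382)² = 145924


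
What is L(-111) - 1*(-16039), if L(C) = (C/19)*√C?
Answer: 16039 - 111*I*√111/19 ≈ 16039.0 - 61.55*I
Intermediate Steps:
L(C) = C^(3/2)/19 (L(C) = (C*(1/19))*√C = (C/19)*√C = C^(3/2)/19)
L(-111) - 1*(-16039) = (-111)^(3/2)/19 - 1*(-16039) = (-111*I*√111)/19 + 16039 = -111*I*√111/19 + 16039 = 16039 - 111*I*√111/19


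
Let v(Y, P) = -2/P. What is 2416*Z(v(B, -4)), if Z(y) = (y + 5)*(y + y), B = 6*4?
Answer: 13288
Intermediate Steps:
B = 24
Z(y) = 2*y*(5 + y) (Z(y) = (5 + y)*(2*y) = 2*y*(5 + y))
2416*Z(v(B, -4)) = 2416*(2*(-2/(-4))*(5 - 2/(-4))) = 2416*(2*(-2*(-¼))*(5 - 2*(-¼))) = 2416*(2*(½)*(5 + ½)) = 2416*(2*(½)*(11/2)) = 2416*(11/2) = 13288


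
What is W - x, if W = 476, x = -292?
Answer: 768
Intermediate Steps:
W - x = 476 - 1*(-292) = 476 + 292 = 768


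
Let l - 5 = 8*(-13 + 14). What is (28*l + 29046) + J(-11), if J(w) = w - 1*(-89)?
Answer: 29488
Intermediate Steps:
l = 13 (l = 5 + 8*(-13 + 14) = 5 + 8*1 = 5 + 8 = 13)
J(w) = 89 + w (J(w) = w + 89 = 89 + w)
(28*l + 29046) + J(-11) = (28*13 + 29046) + (89 - 11) = (364 + 29046) + 78 = 29410 + 78 = 29488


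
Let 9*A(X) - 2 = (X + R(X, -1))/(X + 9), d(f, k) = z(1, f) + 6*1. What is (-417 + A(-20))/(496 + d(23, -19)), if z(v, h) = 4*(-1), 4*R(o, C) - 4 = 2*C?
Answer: -82483/98604 ≈ -0.83651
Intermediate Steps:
R(o, C) = 1 + C/2 (R(o, C) = 1 + (2*C)/4 = 1 + C/2)
z(v, h) = -4
d(f, k) = 2 (d(f, k) = -4 + 6*1 = -4 + 6 = 2)
A(X) = 2/9 + (½ + X)/(9*(9 + X)) (A(X) = 2/9 + ((X + (1 + (½)*(-1)))/(X + 9))/9 = 2/9 + ((X + (1 - ½))/(9 + X))/9 = 2/9 + ((X + ½)/(9 + X))/9 = 2/9 + ((½ + X)/(9 + X))/9 = 2/9 + (½ + X)/(9*(9 + X)))
(-417 + A(-20))/(496 + d(23, -19)) = (-417 + (37 + 6*(-20))/(18*(9 - 20)))/(496 + 2) = (-417 + (1/18)*(37 - 120)/(-11))/498 = (-417 + (1/18)*(-1/11)*(-83))*(1/498) = (-417 + 83/198)*(1/498) = -82483/198*1/498 = -82483/98604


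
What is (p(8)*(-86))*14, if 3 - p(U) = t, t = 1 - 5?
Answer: -8428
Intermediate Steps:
t = -4
p(U) = 7 (p(U) = 3 - 1*(-4) = 3 + 4 = 7)
(p(8)*(-86))*14 = (7*(-86))*14 = -602*14 = -8428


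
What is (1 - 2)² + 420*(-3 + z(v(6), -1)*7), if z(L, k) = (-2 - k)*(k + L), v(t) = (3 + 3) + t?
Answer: -33599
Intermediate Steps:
v(t) = 6 + t
z(L, k) = (-2 - k)*(L + k)
(1 - 2)² + 420*(-3 + z(v(6), -1)*7) = (1 - 2)² + 420*(-3 + (-1*(-1)² - 2*(6 + 6) - 2*(-1) - 1*(6 + 6)*(-1))*7) = (-1)² + 420*(-3 + (-1*1 - 2*12 + 2 - 1*12*(-1))*7) = 1 + 420*(-3 + (-1 - 24 + 2 + 12)*7) = 1 + 420*(-3 - 11*7) = 1 + 420*(-3 - 77) = 1 + 420*(-80) = 1 - 33600 = -33599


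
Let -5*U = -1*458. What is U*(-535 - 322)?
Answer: -392506/5 ≈ -78501.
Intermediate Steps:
U = 458/5 (U = -(-1)*458/5 = -1/5*(-458) = 458/5 ≈ 91.600)
U*(-535 - 322) = 458*(-535 - 322)/5 = (458/5)*(-857) = -392506/5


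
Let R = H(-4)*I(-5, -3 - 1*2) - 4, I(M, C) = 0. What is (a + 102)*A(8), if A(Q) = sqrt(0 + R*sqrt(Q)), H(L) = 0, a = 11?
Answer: 226*I*2**(3/4) ≈ 380.08*I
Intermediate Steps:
R = -4 (R = 0*0 - 4 = 0 - 4 = -4)
A(Q) = 2*sqrt(-sqrt(Q)) (A(Q) = sqrt(0 - 4*sqrt(Q)) = sqrt(-4*sqrt(Q)) = 2*sqrt(-sqrt(Q)))
(a + 102)*A(8) = (11 + 102)*(2*sqrt(-sqrt(8))) = 113*(2*sqrt(-2*sqrt(2))) = 113*(2*(I*2**(3/4))) = 113*(2*I*2**(3/4)) = 226*I*2**(3/4)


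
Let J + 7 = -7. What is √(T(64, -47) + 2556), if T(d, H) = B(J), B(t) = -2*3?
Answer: 5*√102 ≈ 50.497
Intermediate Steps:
J = -14 (J = -7 - 7 = -14)
B(t) = -6
T(d, H) = -6
√(T(64, -47) + 2556) = √(-6 + 2556) = √2550 = 5*√102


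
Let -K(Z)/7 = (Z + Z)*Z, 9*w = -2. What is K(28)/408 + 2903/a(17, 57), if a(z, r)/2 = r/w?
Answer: -283963/8721 ≈ -32.561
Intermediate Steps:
w = -2/9 (w = (⅑)*(-2) = -2/9 ≈ -0.22222)
K(Z) = -14*Z² (K(Z) = -7*(Z + Z)*Z = -7*2*Z*Z = -14*Z²)
a(z, r) = -9*r (a(z, r) = 2*(r/(-2/9)) = 2*(r*(-9/2)) = 2*(-9*r/2) = -9*r)
K(28)/408 + 2903/a(17, 57) = -14*28²/408 + 2903/((-9*57)) = -14*784*(1/408) + 2903/(-513) = -10976*1/408 + 2903*(-1/513) = -1372/51 - 2903/513 = -283963/8721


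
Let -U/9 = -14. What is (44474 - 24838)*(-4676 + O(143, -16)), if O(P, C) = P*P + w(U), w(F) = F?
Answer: 312192764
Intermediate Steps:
U = 126 (U = -9*(-14) = 126)
O(P, C) = 126 + P² (O(P, C) = P*P + 126 = P² + 126 = 126 + P²)
(44474 - 24838)*(-4676 + O(143, -16)) = (44474 - 24838)*(-4676 + (126 + 143²)) = 19636*(-4676 + (126 + 20449)) = 19636*(-4676 + 20575) = 19636*15899 = 312192764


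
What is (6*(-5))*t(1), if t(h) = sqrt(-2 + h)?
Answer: -30*I ≈ -30.0*I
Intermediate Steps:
(6*(-5))*t(1) = (6*(-5))*sqrt(-2 + 1) = -30*I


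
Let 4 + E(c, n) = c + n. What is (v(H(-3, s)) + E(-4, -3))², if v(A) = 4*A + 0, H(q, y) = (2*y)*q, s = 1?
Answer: 1225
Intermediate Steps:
H(q, y) = 2*q*y
E(c, n) = -4 + c + n (E(c, n) = -4 + (c + n) = -4 + c + n)
v(A) = 4*A
(v(H(-3, s)) + E(-4, -3))² = (4*(2*(-3)*1) + (-4 - 4 - 3))² = (4*(-6) - 11)² = (-24 - 11)² = (-35)² = 1225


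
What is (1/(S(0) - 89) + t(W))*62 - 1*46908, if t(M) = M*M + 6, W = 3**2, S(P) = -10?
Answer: -4109948/99 ≈ -41515.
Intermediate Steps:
W = 9
t(M) = 6 + M**2 (t(M) = M**2 + 6 = 6 + M**2)
(1/(S(0) - 89) + t(W))*62 - 1*46908 = (1/(-10 - 89) + (6 + 9**2))*62 - 1*46908 = (1/(-99) + (6 + 81))*62 - 46908 = (-1/99 + 87)*62 - 46908 = (8612/99)*62 - 46908 = 533944/99 - 46908 = -4109948/99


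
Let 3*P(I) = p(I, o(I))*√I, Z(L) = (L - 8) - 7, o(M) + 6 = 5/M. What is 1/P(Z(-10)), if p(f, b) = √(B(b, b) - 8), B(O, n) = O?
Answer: -3*√355/355 ≈ -0.15922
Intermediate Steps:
o(M) = -6 + 5/M
Z(L) = -15 + L (Z(L) = (-8 + L) - 7 = -15 + L)
p(f, b) = √(-8 + b) (p(f, b) = √(b - 8) = √(-8 + b))
P(I) = √I*√(-14 + 5/I)/3 (P(I) = (√(-8 + (-6 + 5/I))*√I)/3 = (√(-14 + 5/I)*√I)/3 = (√I*√(-14 + 5/I))/3 = √I*√(-14 + 5/I)/3)
1/P(Z(-10)) = 1/(√(-15 - 10)*√(-14 + 5/(-15 - 10))/3) = 1/(√(-25)*√(-14 + 5/(-25))/3) = 1/((5*I)*√(-14 + 5*(-1/25))/3) = 1/((5*I)*√(-14 - ⅕)/3) = 1/((5*I)*√(-71/5)/3) = 1/((5*I)*(I*√355/5)/3) = 1/(-√355/3) = -3*√355/355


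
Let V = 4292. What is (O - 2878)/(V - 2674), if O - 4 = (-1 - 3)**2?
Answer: -1429/809 ≈ -1.7664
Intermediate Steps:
O = 20 (O = 4 + (-1 - 3)**2 = 4 + (-4)**2 = 4 + 16 = 20)
(O - 2878)/(V - 2674) = (20 - 2878)/(4292 - 2674) = -2858/1618 = -2858*1/1618 = -1429/809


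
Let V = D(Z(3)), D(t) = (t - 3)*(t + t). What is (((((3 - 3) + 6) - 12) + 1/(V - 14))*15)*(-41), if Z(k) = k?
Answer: 52275/14 ≈ 3733.9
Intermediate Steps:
D(t) = 2*t*(-3 + t) (D(t) = (-3 + t)*(2*t) = 2*t*(-3 + t))
V = 0 (V = 2*3*(-3 + 3) = 2*3*0 = 0)
(((((3 - 3) + 6) - 12) + 1/(V - 14))*15)*(-41) = (((((3 - 3) + 6) - 12) + 1/(0 - 14))*15)*(-41) = ((((0 + 6) - 12) + 1/(-14))*15)*(-41) = (((6 - 12) - 1/14)*15)*(-41) = ((-6 - 1/14)*15)*(-41) = -85/14*15*(-41) = -1275/14*(-41) = 52275/14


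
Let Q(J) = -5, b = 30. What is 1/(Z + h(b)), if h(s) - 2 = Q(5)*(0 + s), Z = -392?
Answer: -1/540 ≈ -0.0018519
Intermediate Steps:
h(s) = 2 - 5*s (h(s) = 2 - 5*(0 + s) = 2 - 5*s)
1/(Z + h(b)) = 1/(-392 + (2 - 5*30)) = 1/(-392 + (2 - 150)) = 1/(-392 - 148) = 1/(-540) = -1/540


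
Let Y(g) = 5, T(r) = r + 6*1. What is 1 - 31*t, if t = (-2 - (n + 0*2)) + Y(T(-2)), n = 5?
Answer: 63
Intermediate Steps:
T(r) = 6 + r (T(r) = r + 6 = 6 + r)
t = -2 (t = (-2 - (5 + 0*2)) + 5 = (-2 - (5 + 0)) + 5 = (-2 - 1*5) + 5 = (-2 - 5) + 5 = -7 + 5 = -2)
1 - 31*t = 1 - 31*(-2) = 1 + 62 = 63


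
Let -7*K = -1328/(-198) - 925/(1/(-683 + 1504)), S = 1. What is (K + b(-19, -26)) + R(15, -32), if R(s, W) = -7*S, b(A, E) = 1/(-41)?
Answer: 3082279267/28413 ≈ 1.0848e+5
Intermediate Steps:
b(A, E) = -1/41
R(s, W) = -7 (R(s, W) = -7*1 = -7)
K = 75182411/693 (K = -(-1328/(-198) - 925/(1/(-683 + 1504)))/7 = -(-1328*(-1/198) - 925/(1/821))/7 = -(664/99 - 925/1/821)/7 = -(664/99 - 925*821)/7 = -(664/99 - 759425)/7 = -⅐*(-75182411/99) = 75182411/693 ≈ 1.0849e+5)
(K + b(-19, -26)) + R(15, -32) = (75182411/693 - 1/41) - 7 = 3082478158/28413 - 7 = 3082279267/28413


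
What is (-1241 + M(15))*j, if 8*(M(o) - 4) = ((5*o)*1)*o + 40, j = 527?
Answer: -4601237/8 ≈ -5.7516e+5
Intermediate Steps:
M(o) = 9 + 5*o²/8 (M(o) = 4 + (((5*o)*1)*o + 40)/8 = 4 + ((5*o)*o + 40)/8 = 4 + (5*o² + 40)/8 = 4 + (40 + 5*o²)/8 = 4 + (5 + 5*o²/8) = 9 + 5*o²/8)
(-1241 + M(15))*j = (-1241 + (9 + (5/8)*15²))*527 = (-1241 + (9 + (5/8)*225))*527 = (-1241 + (9 + 1125/8))*527 = (-1241 + 1197/8)*527 = -8731/8*527 = -4601237/8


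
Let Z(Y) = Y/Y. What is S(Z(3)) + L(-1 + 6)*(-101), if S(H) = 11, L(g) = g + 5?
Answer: -999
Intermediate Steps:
Z(Y) = 1
L(g) = 5 + g
S(Z(3)) + L(-1 + 6)*(-101) = 11 + (5 + (-1 + 6))*(-101) = 11 + (5 + 5)*(-101) = 11 + 10*(-101) = 11 - 1010 = -999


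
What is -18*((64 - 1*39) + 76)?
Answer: -1818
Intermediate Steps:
-18*((64 - 1*39) + 76) = -18*((64 - 39) + 76) = -18*(25 + 76) = -18*101 = -1818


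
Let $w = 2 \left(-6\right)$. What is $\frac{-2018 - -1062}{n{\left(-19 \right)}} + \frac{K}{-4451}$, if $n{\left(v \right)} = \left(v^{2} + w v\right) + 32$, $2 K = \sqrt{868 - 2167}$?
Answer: $- \frac{956}{621} - \frac{i \sqrt{1299}}{8902} \approx -1.5395 - 0.0040487 i$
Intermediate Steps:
$w = -12$
$K = \frac{i \sqrt{1299}}{2}$ ($K = \frac{\sqrt{868 - 2167}}{2} = \frac{\sqrt{-1299}}{2} = \frac{i \sqrt{1299}}{2} \approx 18.021 i$)
$n{\left(v \right)} = 32 + v^{2} - 12 v$ ($n{\left(v \right)} = \left(v^{2} - 12 v\right) + 32 = 32 + v^{2} - 12 v$)
$\frac{-2018 - -1062}{n{\left(-19 \right)}} + \frac{K}{-4451} = \frac{-2018 - -1062}{32 + \left(-19\right)^{2} - -228} + \frac{\frac{1}{2} i \sqrt{1299}}{-4451} = \frac{-2018 + 1062}{32 + 361 + 228} + \frac{i \sqrt{1299}}{2} \left(- \frac{1}{4451}\right) = - \frac{956}{621} - \frac{i \sqrt{1299}}{8902}$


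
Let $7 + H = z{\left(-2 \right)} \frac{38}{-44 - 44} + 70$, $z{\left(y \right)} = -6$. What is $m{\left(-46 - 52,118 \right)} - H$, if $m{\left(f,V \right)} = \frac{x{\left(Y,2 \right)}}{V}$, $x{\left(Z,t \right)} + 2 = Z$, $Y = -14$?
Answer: $- \frac{85313}{1298} \approx -65.727$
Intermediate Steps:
$x{\left(Z,t \right)} = -2 + Z$
$H = \frac{1443}{22}$ ($H = -7 + \left(- 6 \frac{38}{-44 - 44} + 70\right) = -7 + \left(- 6 \frac{38}{-88} + 70\right) = -7 + \left(- 6 \cdot 38 \left(- \frac{1}{88}\right) + 70\right) = -7 + \left(\left(-6\right) \left(- \frac{19}{44}\right) + 70\right) = -7 + \left(\frac{57}{22} + 70\right) = -7 + \frac{1597}{22} = \frac{1443}{22} \approx 65.591$)
$m{\left(f,V \right)} = - \frac{16}{V}$ ($m{\left(f,V \right)} = \frac{-2 - 14}{V} = - \frac{16}{V}$)
$m{\left(-46 - 52,118 \right)} - H = - \frac{16}{118} - \frac{1443}{22} = \left(-16\right) \frac{1}{118} - \frac{1443}{22} = - \frac{8}{59} - \frac{1443}{22} = - \frac{85313}{1298}$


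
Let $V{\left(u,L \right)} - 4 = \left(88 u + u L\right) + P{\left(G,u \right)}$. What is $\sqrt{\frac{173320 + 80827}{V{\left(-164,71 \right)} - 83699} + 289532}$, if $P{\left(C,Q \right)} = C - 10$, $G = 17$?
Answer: $\frac{\sqrt{96897025781749}}{18294} \approx 538.08$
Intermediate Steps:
$P{\left(C,Q \right)} = -10 + C$
$V{\left(u,L \right)} = 11 + 88 u + L u$ ($V{\left(u,L \right)} = 4 + \left(\left(88 u + u L\right) + \left(-10 + 17\right)\right) = 4 + \left(\left(88 u + L u\right) + 7\right) = 4 + \left(7 + 88 u + L u\right) = 11 + 88 u + L u$)
$\sqrt{\frac{173320 + 80827}{V{\left(-164,71 \right)} - 83699} + 289532} = \sqrt{\frac{173320 + 80827}{\left(11 + 88 \left(-164\right) + 71 \left(-164\right)\right) - 83699} + 289532} = \sqrt{\frac{254147}{\left(11 - 14432 - 11644\right) - 83699} + 289532} = \sqrt{\frac{254147}{-26065 - 83699} + 289532} = \sqrt{\frac{254147}{-109764} + 289532} = \sqrt{254147 \left(- \frac{1}{109764}\right) + 289532} = \sqrt{- \frac{254147}{109764} + 289532} = \sqrt{\frac{31779936301}{109764}} = \frac{\sqrt{96897025781749}}{18294}$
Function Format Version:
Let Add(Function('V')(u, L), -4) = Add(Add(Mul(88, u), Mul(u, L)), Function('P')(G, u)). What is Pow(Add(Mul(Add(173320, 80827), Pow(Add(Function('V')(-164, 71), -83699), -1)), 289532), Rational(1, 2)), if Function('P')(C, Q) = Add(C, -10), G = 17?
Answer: Mul(Rational(1, 18294), Pow(96897025781749, Rational(1, 2))) ≈ 538.08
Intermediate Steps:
Function('P')(C, Q) = Add(-10, C)
Function('V')(u, L) = Add(11, Mul(88, u), Mul(L, u)) (Function('V')(u, L) = Add(4, Add(Add(Mul(88, u), Mul(u, L)), Add(-10, 17))) = Add(4, Add(Add(Mul(88, u), Mul(L, u)), 7)) = Add(4, Add(7, Mul(88, u), Mul(L, u))) = Add(11, Mul(88, u), Mul(L, u)))
Pow(Add(Mul(Add(173320, 80827), Pow(Add(Function('V')(-164, 71), -83699), -1)), 289532), Rational(1, 2)) = Pow(Add(Mul(Add(173320, 80827), Pow(Add(Add(11, Mul(88, -164), Mul(71, -164)), -83699), -1)), 289532), Rational(1, 2)) = Pow(Add(Mul(254147, Pow(Add(Add(11, -14432, -11644), -83699), -1)), 289532), Rational(1, 2)) = Pow(Add(Mul(254147, Pow(Add(-26065, -83699), -1)), 289532), Rational(1, 2)) = Pow(Add(Mul(254147, Pow(-109764, -1)), 289532), Rational(1, 2)) = Pow(Add(Mul(254147, Rational(-1, 109764)), 289532), Rational(1, 2)) = Pow(Add(Rational(-254147, 109764), 289532), Rational(1, 2)) = Pow(Rational(31779936301, 109764), Rational(1, 2)) = Mul(Rational(1, 18294), Pow(96897025781749, Rational(1, 2)))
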